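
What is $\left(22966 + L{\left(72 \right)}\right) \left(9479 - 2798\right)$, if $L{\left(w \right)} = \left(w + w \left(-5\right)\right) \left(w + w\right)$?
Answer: $-123638586$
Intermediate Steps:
$L{\left(w \right)} = - 8 w^{2}$ ($L{\left(w \right)} = \left(w - 5 w\right) 2 w = - 4 w 2 w = - 8 w^{2}$)
$\left(22966 + L{\left(72 \right)}\right) \left(9479 - 2798\right) = \left(22966 - 8 \cdot 72^{2}\right) \left(9479 - 2798\right) = \left(22966 - 41472\right) 6681 = \left(-18506\right) 6681 = -123638586$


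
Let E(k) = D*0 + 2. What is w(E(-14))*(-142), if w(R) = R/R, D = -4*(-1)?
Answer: -142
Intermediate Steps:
D = 4
E(k) = 2 (E(k) = 4*0 + 2 = 0 + 2 = 2)
w(R) = 1
w(E(-14))*(-142) = 1*(-142) = -142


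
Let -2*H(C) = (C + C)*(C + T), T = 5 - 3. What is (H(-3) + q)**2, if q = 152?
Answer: 22201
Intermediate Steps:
T = 2
H(C) = -C*(2 + C) (H(C) = -(C + C)*(C + 2)/2 = -2*C*(2 + C)/2 = -C*(2 + C))
(H(-3) + q)**2 = (-1*(-3)*(2 - 3) + 152)**2 = (-1*(-3)*(-1) + 152)**2 = (-3 + 152)**2 = 149**2 = 22201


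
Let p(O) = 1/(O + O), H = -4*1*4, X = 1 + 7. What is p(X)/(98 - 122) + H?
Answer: -6145/384 ≈ -16.003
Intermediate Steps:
X = 8
H = -16 (H = -4*4 = -16)
p(O) = 1/(2*O)
p(X)/(98 - 122) + H = ((½)/8)/(98 - 122) - 16 = ((½)*(⅛))/(-24) - 16 = -1/24*1/16 - 16 = -1/384 - 16 = -6145/384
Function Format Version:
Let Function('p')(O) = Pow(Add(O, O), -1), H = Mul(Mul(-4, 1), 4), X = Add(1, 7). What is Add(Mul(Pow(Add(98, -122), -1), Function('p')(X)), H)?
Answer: Rational(-6145, 384) ≈ -16.003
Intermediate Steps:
X = 8
H = -16 (H = Mul(-4, 4) = -16)
Function('p')(O) = Mul(Rational(1, 2), Pow(O, -1)) (Function('p')(O) = Pow(Mul(2, O), -1) = Mul(Rational(1, 2), Pow(O, -1)))
Add(Mul(Pow(Add(98, -122), -1), Function('p')(X)), H) = Add(Mul(Pow(Add(98, -122), -1), Mul(Rational(1, 2), Pow(8, -1))), -16) = Add(Mul(Pow(-24, -1), Mul(Rational(1, 2), Rational(1, 8))), -16) = Add(Mul(Rational(-1, 24), Rational(1, 16)), -16) = Add(Rational(-1, 384), -16) = Rational(-6145, 384)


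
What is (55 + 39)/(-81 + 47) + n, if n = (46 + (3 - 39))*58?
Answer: 9813/17 ≈ 577.24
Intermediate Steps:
n = 580 (n = (46 - 36)*58 = 10*58 = 580)
(55 + 39)/(-81 + 47) + n = (55 + 39)/(-81 + 47) + 580 = 94/(-34) + 580 = 94*(-1/34) + 580 = -47/17 + 580 = 9813/17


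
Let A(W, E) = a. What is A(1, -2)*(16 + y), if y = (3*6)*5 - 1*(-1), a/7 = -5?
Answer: -3745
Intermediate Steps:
a = -35 (a = 7*(-5) = -35)
y = 91 (y = 18*5 + 1 = 90 + 1 = 91)
A(W, E) = -35
A(1, -2)*(16 + y) = -35*(16 + 91) = -35*107 = -3745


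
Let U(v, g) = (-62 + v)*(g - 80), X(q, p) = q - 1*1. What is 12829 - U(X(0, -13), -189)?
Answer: -4118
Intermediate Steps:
X(q, p) = -1 + q (X(q, p) = q - 1 = -1 + q)
U(v, g) = (-80 + g)*(-62 + v) (U(v, g) = (-62 + v)*(-80 + g) = (-80 + g)*(-62 + v))
12829 - U(X(0, -13), -189) = 12829 - (4960 - 80*(-1 + 0) - 62*(-189) - 189*(-1 + 0)) = 12829 - (4960 - 80*(-1) + 11718 - 189*(-1)) = 12829 - (4960 + 80 + 11718 + 189) = 12829 - 1*16947 = 12829 - 16947 = -4118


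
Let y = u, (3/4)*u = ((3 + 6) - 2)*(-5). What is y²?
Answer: 19600/9 ≈ 2177.8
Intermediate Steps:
u = -140/3 (u = 4*(((3 + 6) - 2)*(-5))/3 = 4*((9 - 2)*(-5))/3 = 4*(7*(-5))/3 = (4/3)*(-35) = -140/3 ≈ -46.667)
y = -140/3 ≈ -46.667
y² = (-140/3)² = 19600/9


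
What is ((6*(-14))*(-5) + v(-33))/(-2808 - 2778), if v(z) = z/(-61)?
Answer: -8551/113582 ≈ -0.075285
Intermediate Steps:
v(z) = -z/61 (v(z) = z*(-1/61) = -z/61)
((6*(-14))*(-5) + v(-33))/(-2808 - 2778) = ((6*(-14))*(-5) - 1/61*(-33))/(-2808 - 2778) = (-84*(-5) + 33/61)/(-5586) = (420 + 33/61)*(-1/5586) = (25653/61)*(-1/5586) = -8551/113582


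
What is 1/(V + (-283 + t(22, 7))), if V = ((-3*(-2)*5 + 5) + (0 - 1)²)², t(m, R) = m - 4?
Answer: 1/1031 ≈ 0.00096993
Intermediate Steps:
t(m, R) = -4 + m
V = 1296 (V = ((6*5 + 5) + (-1)²)² = ((30 + 5) + 1)² = (35 + 1)² = 36² = 1296)
1/(V + (-283 + t(22, 7))) = 1/(1296 + (-283 + (-4 + 22))) = 1/(1296 + (-283 + 18)) = 1/(1296 - 265) = 1/1031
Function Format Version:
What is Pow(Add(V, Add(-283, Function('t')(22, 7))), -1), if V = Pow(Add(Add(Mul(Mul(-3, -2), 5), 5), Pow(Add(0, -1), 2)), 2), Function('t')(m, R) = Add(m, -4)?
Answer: Rational(1, 1031) ≈ 0.00096993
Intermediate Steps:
Function('t')(m, R) = Add(-4, m)
V = 1296 (V = Pow(Add(Add(Mul(6, 5), 5), Pow(-1, 2)), 2) = Pow(Add(Add(30, 5), 1), 2) = Pow(Add(35, 1), 2) = Pow(36, 2) = 1296)
Pow(Add(V, Add(-283, Function('t')(22, 7))), -1) = Pow(Add(1296, Add(-283, Add(-4, 22))), -1) = Pow(Add(1296, Add(-283, 18)), -1) = Pow(Add(1296, -265), -1) = Pow(1031, -1) = Rational(1, 1031)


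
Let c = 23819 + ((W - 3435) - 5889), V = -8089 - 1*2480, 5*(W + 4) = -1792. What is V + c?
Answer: 17818/5 ≈ 3563.6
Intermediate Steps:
W = -1812/5 (W = -4 + (⅕)*(-1792) = -4 - 1792/5 = -1812/5 ≈ -362.40)
V = -10569 (V = -8089 - 2480 = -10569)
c = 70663/5 (c = 23819 + ((-1812/5 - 3435) - 5889) = 23819 + (-18987/5 - 5889) = 23819 - 48432/5 = 70663/5 ≈ 14133.)
V + c = -10569 + 70663/5 = 17818/5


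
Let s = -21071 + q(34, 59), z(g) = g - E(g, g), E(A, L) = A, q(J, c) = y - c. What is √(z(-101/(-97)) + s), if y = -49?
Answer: I*√21179 ≈ 145.53*I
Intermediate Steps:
q(J, c) = -49 - c
z(g) = 0 (z(g) = g - g = 0)
s = -21179 (s = -21071 + (-49 - 1*59) = -21071 + (-49 - 59) = -21071 - 108 = -21179)
√(z(-101/(-97)) + s) = √(0 - 21179) = √(-21179) = I*√21179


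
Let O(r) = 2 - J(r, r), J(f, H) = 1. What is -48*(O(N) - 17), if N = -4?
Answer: 768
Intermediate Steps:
O(r) = 1 (O(r) = 2 - 1*1 = 2 - 1 = 1)
-48*(O(N) - 17) = -48*(1 - 17) = -48*(-16) = 768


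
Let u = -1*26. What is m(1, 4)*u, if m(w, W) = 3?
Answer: -78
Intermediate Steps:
u = -26
m(1, 4)*u = 3*(-26) = -78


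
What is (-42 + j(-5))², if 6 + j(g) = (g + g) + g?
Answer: 3969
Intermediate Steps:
j(g) = -6 + 3*g (j(g) = -6 + ((g + g) + g) = -6 + (2*g + g) = -6 + 3*g)
(-42 + j(-5))² = (-42 + (-6 + 3*(-5)))² = (-42 + (-6 - 15))² = (-42 - 21)² = (-63)² = 3969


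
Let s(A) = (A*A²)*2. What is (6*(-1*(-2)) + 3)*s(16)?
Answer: 122880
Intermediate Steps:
s(A) = 2*A³ (s(A) = A³*2 = 2*A³)
(6*(-1*(-2)) + 3)*s(16) = (6*(-1*(-2)) + 3)*(2*16³) = (6*2 + 3)*(2*4096) = (12 + 3)*8192 = 15*8192 = 122880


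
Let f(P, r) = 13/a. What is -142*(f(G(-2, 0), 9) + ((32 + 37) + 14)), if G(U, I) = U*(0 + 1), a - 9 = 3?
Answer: -71639/6 ≈ -11940.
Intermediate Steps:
a = 12 (a = 9 + 3 = 12)
G(U, I) = U (G(U, I) = U*1 = U)
f(P, r) = 13/12
-142*(f(G(-2, 0), 9) + ((32 + 37) + 14)) = -142*(13/12 + ((32 + 37) + 14)) = -142*(13/12 + (69 + 14)) = -142*(13/12 + 83) = -142*1009/12 = -71639/6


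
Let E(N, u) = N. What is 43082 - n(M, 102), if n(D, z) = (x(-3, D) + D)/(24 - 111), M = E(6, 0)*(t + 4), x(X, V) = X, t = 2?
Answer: 1249389/29 ≈ 43082.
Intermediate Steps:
M = 36 (M = 6*(2 + 4) = 6*6 = 36)
n(D, z) = 1/29 - D/87 (n(D, z) = (-3 + D)/(24 - 111) = (-3 + D)/(-87) = (-3 + D)*(-1/87) = 1/29 - D/87)
43082 - n(M, 102) = 43082 - (1/29 - 1/87*36) = 43082 - (1/29 - 12/29) = 43082 - 1*(-11/29) = 43082 + 11/29 = 1249389/29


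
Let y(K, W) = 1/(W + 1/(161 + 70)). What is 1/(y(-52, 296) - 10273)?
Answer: -68377/702436690 ≈ -9.7343e-5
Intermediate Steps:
y(K, W) = 1/(1/231 + W) (y(K, W) = 1/(W + 1/231) = 1/(1/231 + W))
1/(y(-52, 296) - 10273) = 1/(231/(1 + 231*296) - 10273) = 1/(231/(1 + 68376) - 10273) = 1/(231/68377 - 10273) = 1/(-702436690/68377) = -68377/702436690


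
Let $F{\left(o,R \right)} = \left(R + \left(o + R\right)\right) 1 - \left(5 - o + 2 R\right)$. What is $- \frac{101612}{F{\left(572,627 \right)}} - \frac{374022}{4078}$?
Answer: $- \frac{420192397}{2322421} \approx -180.93$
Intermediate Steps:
$F{\left(o,R \right)} = -5 + 2 o$ ($F{\left(o,R \right)} = \left(R + \left(R + o\right)\right) 1 - \left(5 - o + 2 R\right) = \left(o + 2 R\right) 1 - \left(5 - o + 2 R\right) = \left(o + 2 R\right) - \left(5 - o + 2 R\right) = -5 + 2 o$)
$- \frac{101612}{F{\left(572,627 \right)}} - \frac{374022}{4078} = - \frac{101612}{-5 + 2 \cdot 572} - \frac{374022}{4078} = - \frac{101612}{-5 + 1144} - \frac{187011}{2039} = - \frac{101612}{1139} - \frac{187011}{2039} = - \frac{420192397}{2322421}$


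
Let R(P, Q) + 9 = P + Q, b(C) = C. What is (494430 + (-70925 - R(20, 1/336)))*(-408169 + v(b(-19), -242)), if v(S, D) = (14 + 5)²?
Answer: -1208929679568/7 ≈ -1.7270e+11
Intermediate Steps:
v(S, D) = 361 (v(S, D) = 19² = 361)
R(P, Q) = -9 + P + Q (R(P, Q) = -9 + (P + Q) = -9 + P + Q)
(494430 + (-70925 - R(20, 1/336)))*(-408169 + v(b(-19), -242)) = (494430 + (-70925 - (-9 + 20 + 1/336)))*(-408169 + 361) = (494430 + (-70925 - (-9 + 20 + 1/336)))*(-407808) = (494430 + (-70925 - 1*3697/336))*(-407808) = (494430 + (-70925 - 3697/336))*(-407808) = (494430 - 23834497/336)*(-407808) = (142293983/336)*(-407808) = -1208929679568/7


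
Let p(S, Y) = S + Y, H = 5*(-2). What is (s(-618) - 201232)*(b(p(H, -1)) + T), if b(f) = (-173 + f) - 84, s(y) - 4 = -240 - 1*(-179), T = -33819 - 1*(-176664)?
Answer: -28699181753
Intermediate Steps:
H = -10
T = 142845 (T = -33819 + 176664 = 142845)
s(y) = -57 (s(y) = 4 + (-240 - 1*(-179)) = 4 + (-240 + 179) = 4 - 61 = -57)
b(f) = -257 + f
(s(-618) - 201232)*(b(p(H, -1)) + T) = (-57 - 201232)*((-257 + (-10 - 1)) + 142845) = -201289*((-257 - 11) + 142845) = -201289*(-268 + 142845) = -201289*142577 = -28699181753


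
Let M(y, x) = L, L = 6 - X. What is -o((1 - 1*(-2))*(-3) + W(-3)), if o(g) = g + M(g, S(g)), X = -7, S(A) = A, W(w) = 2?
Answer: -6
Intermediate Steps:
L = 13 (L = 6 - 1*(-7) = 6 + 7 = 13)
M(y, x) = 13
o(g) = 13 + g (o(g) = g + 13 = 13 + g)
-o((1 - 1*(-2))*(-3) + W(-3)) = -(13 + ((1 - 1*(-2))*(-3) + 2)) = -(13 + ((1 + 2)*(-3) + 2)) = -(13 + (3*(-3) + 2)) = -(13 + (-9 + 2)) = -(13 - 7) = -1*6 = -6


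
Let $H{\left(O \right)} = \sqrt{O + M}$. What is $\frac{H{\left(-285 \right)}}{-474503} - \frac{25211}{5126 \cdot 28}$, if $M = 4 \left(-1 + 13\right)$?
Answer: $- \frac{25211}{143528} - \frac{i \sqrt{237}}{474503} \approx -0.17565 - 3.2444 \cdot 10^{-5} i$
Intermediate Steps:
$M = 48$ ($M = 4 \cdot 12 = 48$)
$H{\left(O \right)} = \sqrt{48 + O}$ ($H{\left(O \right)} = \sqrt{O + 48} = \sqrt{48 + O}$)
$\frac{H{\left(-285 \right)}}{-474503} - \frac{25211}{5126 \cdot 28} = \frac{\sqrt{48 - 285}}{-474503} - \frac{25211}{5126 \cdot 28} = \sqrt{-237} \left(- \frac{1}{474503}\right) - \frac{25211}{143528} = i \sqrt{237} \left(- \frac{1}{474503}\right) - \frac{25211}{143528} = - \frac{i \sqrt{237}}{474503} - \frac{25211}{143528} = - \frac{25211}{143528} - \frac{i \sqrt{237}}{474503}$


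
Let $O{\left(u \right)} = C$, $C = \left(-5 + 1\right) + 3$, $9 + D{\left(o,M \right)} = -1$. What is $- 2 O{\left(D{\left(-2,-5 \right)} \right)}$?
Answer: $2$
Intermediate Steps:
$D{\left(o,M \right)} = -10$ ($D{\left(o,M \right)} = -9 - 1 = -10$)
$C = -1$ ($C = -4 + 3 = -1$)
$O{\left(u \right)} = -1$
$- 2 O{\left(D{\left(-2,-5 \right)} \right)} = \left(-2\right) \left(-1\right) = 2$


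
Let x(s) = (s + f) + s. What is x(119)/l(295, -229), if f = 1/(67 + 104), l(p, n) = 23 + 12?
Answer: 40699/5985 ≈ 6.8002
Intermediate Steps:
l(p, n) = 35
f = 1/171 ≈ 0.0058480
x(s) = 1/171 + 2*s (x(s) = (s + 1/171) + s = (1/171 + s) + s = 1/171 + 2*s)
x(119)/l(295, -229) = (1/171 + 2*119)/35 = (1/171 + 238)*(1/35) = (40699/171)*(1/35) = 40699/5985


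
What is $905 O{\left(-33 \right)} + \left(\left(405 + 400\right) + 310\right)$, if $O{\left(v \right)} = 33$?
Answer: $30980$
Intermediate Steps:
$905 O{\left(-33 \right)} + \left(\left(405 + 400\right) + 310\right) = 905 \cdot 33 + \left(\left(405 + 400\right) + 310\right) = 29865 + \left(805 + 310\right) = 29865 + 1115 = 30980$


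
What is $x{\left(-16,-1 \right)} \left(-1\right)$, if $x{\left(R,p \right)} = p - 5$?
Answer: $6$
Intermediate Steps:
$x{\left(R,p \right)} = -5 + p$
$x{\left(-16,-1 \right)} \left(-1\right) = \left(-5 - 1\right) \left(-1\right) = \left(-6\right) \left(-1\right) = 6$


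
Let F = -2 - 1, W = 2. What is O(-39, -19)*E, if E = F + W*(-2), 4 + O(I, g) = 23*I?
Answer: 6307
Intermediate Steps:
F = -3
O(I, g) = -4 + 23*I
E = -7 (E = -3 + 2*(-2) = -3 - 4 = -7)
O(-39, -19)*E = (-4 + 23*(-39))*(-7) = (-4 - 897)*(-7) = -901*(-7) = 6307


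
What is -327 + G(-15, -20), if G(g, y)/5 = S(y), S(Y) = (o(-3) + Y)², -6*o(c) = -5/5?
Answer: 59033/36 ≈ 1639.8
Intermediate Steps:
o(c) = ⅙ (o(c) = -(-5)/(6*5) = -⅙*(-1) = ⅙)
S(Y) = (⅙ + Y)²
G(g, y) = 5*(1 + 6*y)²/36 (G(g, y) = 5*((1 + 6*y)²/36) = 5*(1 + 6*y)²/36)
-327 + G(-15, -20) = -327 + 5*(1 + 6*(-20))²/36 = -327 + 5*(1 - 120)²/36 = -327 + (5/36)*(-119)² = -327 + (5/36)*14161 = -327 + 70805/36 = 59033/36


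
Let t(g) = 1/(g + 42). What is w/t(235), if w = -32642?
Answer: -9041834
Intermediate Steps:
t(g) = 1/(42 + g)
w/t(235) = -32642/(1/(42 + 235)) = -32642/(1/277) = -32642/1/277 = -32642*277 = -9041834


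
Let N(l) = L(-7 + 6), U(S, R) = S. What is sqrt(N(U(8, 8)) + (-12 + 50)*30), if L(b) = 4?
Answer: 2*sqrt(286) ≈ 33.823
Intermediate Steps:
N(l) = 4
sqrt(N(U(8, 8)) + (-12 + 50)*30) = sqrt(4 + (-12 + 50)*30) = sqrt(4 + 38*30) = sqrt(4 + 1140) = sqrt(1144) = 2*sqrt(286)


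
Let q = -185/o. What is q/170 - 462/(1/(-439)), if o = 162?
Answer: 1117121507/5508 ≈ 2.0282e+5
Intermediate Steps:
q = -185/162 ≈ -1.1420
q/170 - 462/(1/(-439)) = -185/162/170 - 462/(1/(-439)) = -185/162*1/170 - 462/(-1/439) = -37/5508 - 462*(-439) = -37/5508 + 202818 = 1117121507/5508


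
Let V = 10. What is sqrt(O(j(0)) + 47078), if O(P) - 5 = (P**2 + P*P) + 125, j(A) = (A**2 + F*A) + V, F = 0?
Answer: 4*sqrt(2963) ≈ 217.73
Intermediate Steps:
j(A) = 10 + A**2 (j(A) = (A**2 + 0*A) + 10 = (A**2 + 0) + 10 = A**2 + 10 = 10 + A**2)
O(P) = 130 + 2*P**2 (O(P) = 5 + ((P**2 + P*P) + 125) = 5 + ((P**2 + P**2) + 125) = 5 + (2*P**2 + 125) = 5 + (125 + 2*P**2) = 130 + 2*P**2)
sqrt(O(j(0)) + 47078) = sqrt((130 + 2*(10 + 0**2)**2) + 47078) = sqrt((130 + 2*(10 + 0)**2) + 47078) = sqrt((130 + 2*10**2) + 47078) = sqrt((130 + 2*100) + 47078) = sqrt((130 + 200) + 47078) = sqrt(330 + 47078) = sqrt(47408) = 4*sqrt(2963)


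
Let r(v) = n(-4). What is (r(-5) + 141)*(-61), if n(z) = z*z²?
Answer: -4697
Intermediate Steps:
n(z) = z³
r(v) = -64 (r(v) = (-4)³ = -64)
(r(-5) + 141)*(-61) = (-64 + 141)*(-61) = 77*(-61) = -4697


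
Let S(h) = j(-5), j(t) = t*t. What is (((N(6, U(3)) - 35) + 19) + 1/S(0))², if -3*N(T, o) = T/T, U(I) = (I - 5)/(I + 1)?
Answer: 1493284/5625 ≈ 265.47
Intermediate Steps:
U(I) = (-5 + I)/(1 + I)
N(T, o) = -⅓ (N(T, o) = -T/(3*T) = -⅓*1 = -⅓)
j(t) = t²
S(h) = 25 (S(h) = (-5)² = 25)
(((N(6, U(3)) - 35) + 19) + 1/S(0))² = (((-⅓ - 35) + 19) + 1/25)² = ((-106/3 + 19) + 1/25)² = (-49/3 + 1/25)² = (-1222/75)² = 1493284/5625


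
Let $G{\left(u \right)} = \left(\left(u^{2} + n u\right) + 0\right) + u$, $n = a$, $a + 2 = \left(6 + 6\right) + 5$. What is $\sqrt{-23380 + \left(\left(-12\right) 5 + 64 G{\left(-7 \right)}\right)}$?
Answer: $4 i \sqrt{1717} \approx 165.75 i$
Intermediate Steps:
$a = 15$ ($a = -2 + \left(\left(6 + 6\right) + 5\right) = -2 + \left(12 + 5\right) = -2 + 17 = 15$)
$n = 15$
$G{\left(u \right)} = u^{2} + 16 u$ ($G{\left(u \right)} = \left(\left(u^{2} + 15 u\right) + 0\right) + u = \left(u^{2} + 15 u\right) + u = u^{2} + 16 u$)
$\sqrt{-23380 + \left(\left(-12\right) 5 + 64 G{\left(-7 \right)}\right)} = \sqrt{-23380 + \left(\left(-12\right) 5 + 64 \left(- 7 \left(16 - 7\right)\right)\right)} = \sqrt{-23380 + \left(-60 + 64 \left(\left(-7\right) 9\right)\right)} = \sqrt{-23380 + \left(-60 + 64 \left(-63\right)\right)} = \sqrt{-23380 - 4092} = \sqrt{-27472} = 4 i \sqrt{1717}$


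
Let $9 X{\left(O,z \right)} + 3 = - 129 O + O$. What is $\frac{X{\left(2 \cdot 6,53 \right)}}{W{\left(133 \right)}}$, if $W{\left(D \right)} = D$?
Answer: $- \frac{9}{7} \approx -1.2857$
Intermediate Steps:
$X{\left(O,z \right)} = - \frac{1}{3} - \frac{128 O}{9}$ ($X{\left(O,z \right)} = - \frac{1}{3} + \frac{- 129 O + O}{9} = - \frac{1}{3} + \frac{\left(-128\right) O}{9} = - \frac{1}{3} - \frac{128 O}{9}$)
$\frac{X{\left(2 \cdot 6,53 \right)}}{W{\left(133 \right)}} = \frac{- \frac{1}{3} - \frac{128 \cdot 2 \cdot 6}{9}}{133} = \left(- \frac{1}{3} - \frac{512}{3}\right) \frac{1}{133} = \left(-171\right) \frac{1}{133} = - \frac{9}{7}$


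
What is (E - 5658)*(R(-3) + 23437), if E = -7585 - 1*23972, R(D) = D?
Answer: -872096310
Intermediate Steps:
E = -31557 (E = -7585 - 23972 = -31557)
(E - 5658)*(R(-3) + 23437) = (-31557 - 5658)*(-3 + 23437) = -37215*23434 = -872096310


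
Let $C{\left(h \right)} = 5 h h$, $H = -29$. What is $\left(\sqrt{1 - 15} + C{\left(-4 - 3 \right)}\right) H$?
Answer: $-7105 - 29 i \sqrt{14} \approx -7105.0 - 108.51 i$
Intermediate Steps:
$C{\left(h \right)} = 5 h^{2}$
$\left(\sqrt{1 - 15} + C{\left(-4 - 3 \right)}\right) H = \left(\sqrt{1 - 15} + 5 \left(-4 - 3\right)^{2}\right) \left(-29\right) = \left(\sqrt{-14} + 5 \left(-7\right)^{2}\right) \left(-29\right) = \left(i \sqrt{14} + 5 \cdot 49\right) \left(-29\right) = \left(i \sqrt{14} + 245\right) \left(-29\right) = \left(245 + i \sqrt{14}\right) \left(-29\right) = -7105 - 29 i \sqrt{14}$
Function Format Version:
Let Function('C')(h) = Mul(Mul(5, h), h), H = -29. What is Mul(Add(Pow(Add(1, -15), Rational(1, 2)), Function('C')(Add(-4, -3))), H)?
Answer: Add(-7105, Mul(-29, I, Pow(14, Rational(1, 2)))) ≈ Add(-7105.0, Mul(-108.51, I))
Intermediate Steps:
Function('C')(h) = Mul(5, Pow(h, 2))
Mul(Add(Pow(Add(1, -15), Rational(1, 2)), Function('C')(Add(-4, -3))), H) = Mul(Add(Pow(Add(1, -15), Rational(1, 2)), Mul(5, Pow(Add(-4, -3), 2))), -29) = Mul(Add(Pow(-14, Rational(1, 2)), Mul(5, Pow(-7, 2))), -29) = Mul(Add(Mul(I, Pow(14, Rational(1, 2))), Mul(5, 49)), -29) = Mul(Add(Mul(I, Pow(14, Rational(1, 2))), 245), -29) = Mul(Add(245, Mul(I, Pow(14, Rational(1, 2)))), -29) = Add(-7105, Mul(-29, I, Pow(14, Rational(1, 2))))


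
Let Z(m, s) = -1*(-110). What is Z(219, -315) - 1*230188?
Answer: -230078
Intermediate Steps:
Z(m, s) = 110
Z(219, -315) - 1*230188 = 110 - 1*230188 = 110 - 230188 = -230078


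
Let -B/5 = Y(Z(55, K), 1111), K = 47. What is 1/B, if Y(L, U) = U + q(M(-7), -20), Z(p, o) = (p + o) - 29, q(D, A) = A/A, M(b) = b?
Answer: -1/5560 ≈ -0.00017986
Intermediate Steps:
q(D, A) = 1
Z(p, o) = -29 + o + p (Z(p, o) = (o + p) - 29 = -29 + o + p)
Y(L, U) = 1 + U (Y(L, U) = U + 1 = 1 + U)
B = -5560 (B = -5*(1 + 1111) = -5*1112 = -5560)
1/B = 1/(-5560) = -1/5560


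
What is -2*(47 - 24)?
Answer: -46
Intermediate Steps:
-2*(47 - 24) = -2*23 = -46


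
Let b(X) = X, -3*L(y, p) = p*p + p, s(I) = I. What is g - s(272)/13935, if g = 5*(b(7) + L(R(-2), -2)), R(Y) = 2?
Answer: 147001/4645 ≈ 31.647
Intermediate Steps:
L(y, p) = -p/3 - p**2/3 (L(y, p) = -(p*p + p)/3 = -(p**2 + p)/3 = -(p + p**2)/3 = -p/3 - p**2/3)
g = 95/3 (g = 5*(7 - 1/3*(-2)*(1 - 2)) = 5*(7 - 1/3*(-2)*(-1)) = 5*(7 - 2/3) = 5*(19/3) = 95/3 ≈ 31.667)
g - s(272)/13935 = 95/3 - 272/13935 = 147001/4645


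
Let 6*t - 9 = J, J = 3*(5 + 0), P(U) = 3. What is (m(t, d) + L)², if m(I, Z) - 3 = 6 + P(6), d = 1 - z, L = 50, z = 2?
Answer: 3844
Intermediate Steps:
J = 15 (J = 3*5 = 15)
d = -1 (d = 1 - 1*2 = 1 - 2 = -1)
t = 4 (t = 3/2 + (⅙)*15 = 3/2 + 5/2 = 4)
m(I, Z) = 12 (m(I, Z) = 3 + (6 + 3) = 3 + 9 = 12)
(m(t, d) + L)² = (12 + 50)² = 62² = 3844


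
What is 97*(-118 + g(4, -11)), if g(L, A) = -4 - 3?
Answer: -12125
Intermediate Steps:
g(L, A) = -7
97*(-118 + g(4, -11)) = 97*(-118 - 7) = 97*(-125) = -12125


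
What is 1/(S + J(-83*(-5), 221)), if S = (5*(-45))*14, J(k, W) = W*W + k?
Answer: 1/46106 ≈ 2.1689e-5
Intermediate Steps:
J(k, W) = k + W² (J(k, W) = W² + k = k + W²)
S = -3150 (S = -225*14 = -3150)
1/(S + J(-83*(-5), 221)) = 1/(-3150 + (-83*(-5) + 221²)) = 1/(-3150 + (415 + 48841)) = 1/(-3150 + 49256) = 1/46106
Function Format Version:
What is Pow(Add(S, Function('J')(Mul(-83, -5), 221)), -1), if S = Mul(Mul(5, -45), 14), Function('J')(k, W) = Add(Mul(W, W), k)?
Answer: Rational(1, 46106) ≈ 2.1689e-5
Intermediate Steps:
Function('J')(k, W) = Add(k, Pow(W, 2)) (Function('J')(k, W) = Add(Pow(W, 2), k) = Add(k, Pow(W, 2)))
S = -3150 (S = Mul(-225, 14) = -3150)
Pow(Add(S, Function('J')(Mul(-83, -5), 221)), -1) = Pow(Add(-3150, Add(Mul(-83, -5), Pow(221, 2))), -1) = Pow(Add(-3150, Add(415, 48841)), -1) = Pow(Add(-3150, 49256), -1) = Pow(46106, -1) = Rational(1, 46106)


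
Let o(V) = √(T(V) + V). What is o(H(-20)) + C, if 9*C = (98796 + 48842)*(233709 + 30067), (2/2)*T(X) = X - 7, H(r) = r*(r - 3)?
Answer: 38943361088/9 + √913 ≈ 4.3270e+9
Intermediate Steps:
H(r) = r*(-3 + r)
T(X) = -7 + X (T(X) = X - 7 = -7 + X)
o(V) = √(-7 + 2*V) (o(V) = √((-7 + V) + V) = √(-7 + 2*V))
C = 38943361088/9 (C = ((98796 + 48842)*(233709 + 30067))/9 = (147638*263776)/9 = (⅑)*38943361088 = 38943361088/9 ≈ 4.3270e+9)
o(H(-20)) + C = √(-7 + 2*(-20*(-3 - 20))) + 38943361088/9 = √(-7 + 2*(-20*(-23))) + 38943361088/9 = √(-7 + 2*460) + 38943361088/9 = √(-7 + 920) + 38943361088/9 = √913 + 38943361088/9 = 38943361088/9 + √913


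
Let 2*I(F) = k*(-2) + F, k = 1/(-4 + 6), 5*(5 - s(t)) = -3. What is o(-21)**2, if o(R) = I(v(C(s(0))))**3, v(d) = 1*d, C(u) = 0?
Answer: 1/64 ≈ 0.015625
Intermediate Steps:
s(t) = 28/5 (s(t) = 5 - 1/5*(-3) = 5 + 3/5 = 28/5)
k = 1/2 ≈ 0.50000
v(d) = d
I(F) = -1/2 + F/2 (I(F) = ((1/2)*(-2) + F)/2 = (-1 + F)/2 = -1/2 + F/2)
o(R) = -1/8 (o(R) = (-1/2 + (1/2)*0)**3 = (-1/2 + 0)**3 = (-1/2)**3 = -1/8)
o(-21)**2 = (-1/8)**2 = 1/64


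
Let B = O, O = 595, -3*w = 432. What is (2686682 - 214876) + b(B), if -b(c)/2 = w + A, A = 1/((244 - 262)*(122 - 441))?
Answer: 7097381873/2871 ≈ 2.4721e+6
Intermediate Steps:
w = -144 (w = -⅓*432 = -144)
A = 1/5742 (A = 1/(-18*(-319)) = 1/5742 ≈ 0.00017416)
B = 595
b(c) = 826847/2871 (b(c) = -2*(-144 + 1/5742) = -2*(-826847/5742) = 826847/2871)
(2686682 - 214876) + b(B) = (2686682 - 214876) + 826847/2871 = 2471806 + 826847/2871 = 7097381873/2871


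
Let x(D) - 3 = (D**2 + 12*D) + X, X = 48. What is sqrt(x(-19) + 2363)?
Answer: 3*sqrt(283) ≈ 50.468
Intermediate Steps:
x(D) = 51 + D**2 + 12*D (x(D) = 3 + ((D**2 + 12*D) + 48) = 3 + (48 + D**2 + 12*D) = 51 + D**2 + 12*D)
sqrt(x(-19) + 2363) = sqrt((51 + (-19)**2 + 12*(-19)) + 2363) = sqrt((51 + 361 - 228) + 2363) = sqrt(184 + 2363) = sqrt(2547) = 3*sqrt(283)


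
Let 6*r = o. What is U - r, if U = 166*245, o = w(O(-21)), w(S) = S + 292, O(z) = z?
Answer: 243749/6 ≈ 40625.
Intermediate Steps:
w(S) = 292 + S
o = 271 (o = 292 - 21 = 271)
r = 271/6 (r = (⅙)*271 = 271/6 ≈ 45.167)
U = 40670
U - r = 40670 - 1*271/6 = 40670 - 271/6 = 243749/6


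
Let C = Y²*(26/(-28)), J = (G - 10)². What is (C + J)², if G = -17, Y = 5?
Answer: 97634161/196 ≈ 4.9813e+5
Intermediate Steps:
J = 729 (J = (-17 - 10)² = (-27)² = 729)
C = -325/14 (C = 5²*(26/(-28)) = 25*(26*(-1/28)) = 25*(-13/14) = -325/14 ≈ -23.214)
(C + J)² = (-325/14 + 729)² = (9881/14)² = 97634161/196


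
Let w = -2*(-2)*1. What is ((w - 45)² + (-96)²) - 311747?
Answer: -300850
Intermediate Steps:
w = 4 (w = 4*1 = 4)
((w - 45)² + (-96)²) - 311747 = ((4 - 45)² + (-96)²) - 311747 = ((-41)² + 9216) - 311747 = (1681 + 9216) - 311747 = 10897 - 311747 = -300850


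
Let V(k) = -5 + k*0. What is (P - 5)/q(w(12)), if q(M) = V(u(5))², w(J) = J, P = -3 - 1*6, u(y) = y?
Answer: -14/25 ≈ -0.56000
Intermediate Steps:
V(k) = -5 (V(k) = -5 + 0 = -5)
P = -9 (P = -3 - 6 = -9)
q(M) = 25 (q(M) = (-5)² = 25)
(P - 5)/q(w(12)) = (-9 - 5)/25 = (1/25)*(-14) = -14/25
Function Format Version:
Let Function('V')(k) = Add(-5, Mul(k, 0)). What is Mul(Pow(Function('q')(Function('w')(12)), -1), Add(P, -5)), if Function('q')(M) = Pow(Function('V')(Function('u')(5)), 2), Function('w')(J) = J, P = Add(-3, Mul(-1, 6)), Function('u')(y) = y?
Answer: Rational(-14, 25) ≈ -0.56000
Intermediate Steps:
Function('V')(k) = -5 (Function('V')(k) = Add(-5, 0) = -5)
P = -9 (P = Add(-3, -6) = -9)
Function('q')(M) = 25 (Function('q')(M) = Pow(-5, 2) = 25)
Mul(Pow(Function('q')(Function('w')(12)), -1), Add(P, -5)) = Mul(Pow(25, -1), Add(-9, -5)) = Mul(Rational(1, 25), -14) = Rational(-14, 25)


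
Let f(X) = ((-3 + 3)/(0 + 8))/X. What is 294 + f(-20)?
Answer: 294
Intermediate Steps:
f(X) = 0 (f(X) = (0/8)/X = (0*(1/8))/X = 0/X = 0)
294 + f(-20) = 294 + 0 = 294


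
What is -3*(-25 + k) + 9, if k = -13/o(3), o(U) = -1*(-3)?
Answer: 97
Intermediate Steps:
o(U) = 3
k = -13/3 ≈ -4.3333
-3*(-25 + k) + 9 = -3*(-25 - 13/3) + 9 = -3*(-88/3) + 9 = 88 + 9 = 97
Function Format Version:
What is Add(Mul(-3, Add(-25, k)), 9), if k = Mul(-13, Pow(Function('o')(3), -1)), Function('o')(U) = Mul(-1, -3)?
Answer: 97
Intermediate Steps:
Function('o')(U) = 3
k = Rational(-13, 3) (k = Mul(-13, Pow(3, -1)) = Mul(-13, Rational(1, 3)) = Rational(-13, 3) ≈ -4.3333)
Add(Mul(-3, Add(-25, k)), 9) = Add(Mul(-3, Add(-25, Rational(-13, 3))), 9) = Add(Mul(-3, Rational(-88, 3)), 9) = Add(88, 9) = 97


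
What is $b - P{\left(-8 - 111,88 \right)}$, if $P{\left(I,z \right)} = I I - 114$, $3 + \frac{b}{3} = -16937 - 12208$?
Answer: $-101491$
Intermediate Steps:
$b = -87444$ ($b = -9 + 3 \left(-16937 - 12208\right) = -9 + 3 \left(-29145\right) = -9 - 87435 = -87444$)
$P{\left(I,z \right)} = -114 + I^{2}$ ($P{\left(I,z \right)} = I^{2} - 114 = -114 + I^{2}$)
$b - P{\left(-8 - 111,88 \right)} = -87444 - \left(-114 + \left(-8 - 111\right)^{2}\right) = -87444 - \left(-114 + \left(-119\right)^{2}\right) = -87444 - \left(-114 + 14161\right) = -87444 - 14047 = -101491$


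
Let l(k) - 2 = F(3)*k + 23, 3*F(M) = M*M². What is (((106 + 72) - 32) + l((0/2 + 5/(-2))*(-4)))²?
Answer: 68121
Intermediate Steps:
F(M) = M³/3 (F(M) = (M*M²)/3 = M³/3)
l(k) = 25 + 9*k (l(k) = 2 + (((⅓)*3³)*k + 23) = 2 + (((⅓)*27)*k + 23) = 2 + (9*k + 23) = 2 + (23 + 9*k) = 25 + 9*k)
(((106 + 72) - 32) + l((0/2 + 5/(-2))*(-4)))² = (((106 + 72) - 32) + (25 + 9*((0/2 + 5/(-2))*(-4))))² = ((178 - 32) + (25 + 9*((0*(½) + 5*(-½))*(-4))))² = (146 + (25 + 9*((0 - 5/2)*(-4))))² = (146 + (25 + 9*(-5/2*(-4))))² = (146 + (25 + 9*10))² = (146 + (25 + 90))² = (146 + 115)² = 261² = 68121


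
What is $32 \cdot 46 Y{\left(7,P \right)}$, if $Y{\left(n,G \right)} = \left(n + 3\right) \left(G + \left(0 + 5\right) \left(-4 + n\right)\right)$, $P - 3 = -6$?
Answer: $176640$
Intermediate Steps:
$P = -3$ ($P = 3 - 6 = -3$)
$Y{\left(n,G \right)} = \left(3 + n\right) \left(-20 + G + 5 n\right)$ ($Y{\left(n,G \right)} = \left(3 + n\right) \left(G + 5 \left(-4 + n\right)\right) = \left(3 + n\right) \left(G + \left(-20 + 5 n\right)\right) = \left(3 + n\right) \left(-20 + G + 5 n\right)$)
$32 \cdot 46 Y{\left(7,P \right)} = 32 \cdot 46 \left(-60 - 35 + 3 \left(-3\right) + 5 \cdot 7^{2} - 21\right) = 1472 \left(-60 - 35 - 9 + 5 \cdot 49 - 21\right) = 1472 \left(-60 - 35 - 9 + 245 - 21\right) = 1472 \cdot 120 = 176640$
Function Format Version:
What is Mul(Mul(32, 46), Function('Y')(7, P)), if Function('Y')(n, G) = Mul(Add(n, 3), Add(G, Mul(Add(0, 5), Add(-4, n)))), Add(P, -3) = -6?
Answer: 176640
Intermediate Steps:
P = -3 (P = Add(3, -6) = -3)
Function('Y')(n, G) = Mul(Add(3, n), Add(-20, G, Mul(5, n))) (Function('Y')(n, G) = Mul(Add(3, n), Add(G, Mul(5, Add(-4, n)))) = Mul(Add(3, n), Add(G, Add(-20, Mul(5, n)))) = Mul(Add(3, n), Add(-20, G, Mul(5, n))))
Mul(Mul(32, 46), Function('Y')(7, P)) = Mul(Mul(32, 46), Add(-60, Mul(-5, 7), Mul(3, -3), Mul(5, Pow(7, 2)), Mul(-3, 7))) = Mul(1472, Add(-60, -35, -9, Mul(5, 49), -21)) = Mul(1472, Add(-60, -35, -9, 245, -21)) = Mul(1472, 120) = 176640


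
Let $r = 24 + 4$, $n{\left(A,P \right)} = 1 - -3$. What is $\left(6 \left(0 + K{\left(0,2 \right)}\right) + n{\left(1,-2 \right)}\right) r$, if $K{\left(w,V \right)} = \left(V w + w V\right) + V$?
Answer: $448$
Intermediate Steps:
$K{\left(w,V \right)} = V + 2 V w$ ($K{\left(w,V \right)} = \left(V w + V w\right) + V = 2 V w + V = V + 2 V w$)
$n{\left(A,P \right)} = 4$ ($n{\left(A,P \right)} = 1 + 3 = 4$)
$r = 28$
$\left(6 \left(0 + K{\left(0,2 \right)}\right) + n{\left(1,-2 \right)}\right) r = \left(6 \left(0 + 2 \left(1 + 2 \cdot 0\right)\right) + 4\right) 28 = \left(6 \left(0 + 2 \left(1 + 0\right)\right) + 4\right) 28 = \left(6 \left(0 + 2 \cdot 1\right) + 4\right) 28 = \left(6 \left(0 + 2\right) + 4\right) 28 = \left(6 \cdot 2 + 4\right) 28 = \left(12 + 4\right) 28 = 16 \cdot 28 = 448$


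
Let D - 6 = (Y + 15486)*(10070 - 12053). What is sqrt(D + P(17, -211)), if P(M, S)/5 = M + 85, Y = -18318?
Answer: 2*sqrt(1404093) ≈ 2369.9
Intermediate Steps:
P(M, S) = 425 + 5*M (P(M, S) = 5*(M + 85) = 5*(85 + M) = 425 + 5*M)
D = 5615862 (D = 6 + (-18318 + 15486)*(10070 - 12053) = 6 - 2832*(-1983) = 6 + 5615856 = 5615862)
sqrt(D + P(17, -211)) = sqrt(5615862 + (425 + 5*17)) = sqrt(5615862 + (425 + 85)) = sqrt(5615862 + 510) = sqrt(5616372) = 2*sqrt(1404093)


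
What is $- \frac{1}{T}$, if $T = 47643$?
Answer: $- \frac{1}{47643} \approx -2.0989 \cdot 10^{-5}$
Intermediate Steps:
$- \frac{1}{T} = - \frac{1}{47643}$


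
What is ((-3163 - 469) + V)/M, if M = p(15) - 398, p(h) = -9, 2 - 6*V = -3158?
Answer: 9316/1221 ≈ 7.6298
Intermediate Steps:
V = 1580/3 (V = ⅓ - ⅙*(-3158) = ⅓ + 1579/3 = 1580/3 ≈ 526.67)
M = -407 (M = -9 - 398 = -407)
((-3163 - 469) + V)/M = ((-3163 - 469) + 1580/3)/(-407) = (-3632 + 1580/3)*(-1/407) = -9316/3*(-1/407) = 9316/1221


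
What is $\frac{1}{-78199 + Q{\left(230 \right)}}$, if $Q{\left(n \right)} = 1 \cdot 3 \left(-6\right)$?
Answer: $- \frac{1}{78217} \approx -1.2785 \cdot 10^{-5}$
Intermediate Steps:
$Q{\left(n \right)} = -18$ ($Q{\left(n \right)} = 3 \left(-6\right) = -18$)
$\frac{1}{-78199 + Q{\left(230 \right)}} = \frac{1}{-78199 - 18} = \frac{1}{-78217} = - \frac{1}{78217}$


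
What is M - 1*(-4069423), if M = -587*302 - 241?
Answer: 3891908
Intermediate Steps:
M = -177515 (M = -177274 - 241 = -177515)
M - 1*(-4069423) = -177515 - 1*(-4069423) = -177515 + 4069423 = 3891908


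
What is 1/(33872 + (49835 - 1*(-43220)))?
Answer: 1/126927 ≈ 7.8785e-6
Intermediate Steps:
1/(33872 + (49835 - 1*(-43220))) = 1/(33872 + (49835 + 43220)) = 1/(33872 + 93055) = 1/126927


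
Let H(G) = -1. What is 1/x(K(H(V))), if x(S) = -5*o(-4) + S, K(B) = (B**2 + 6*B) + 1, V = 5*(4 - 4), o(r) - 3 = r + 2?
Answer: -1/9 ≈ -0.11111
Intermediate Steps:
o(r) = 5 + r (o(r) = 3 + (r + 2) = 3 + (2 + r) = 5 + r)
V = 0 (V = 5*0 = 0)
K(B) = 1 + B**2 + 6*B
x(S) = -5 + S (x(S) = -5*(5 - 4) + S = -5*1 + S = -5 + S)
1/x(K(H(V))) = 1/(-5 + (1 + (-1)**2 + 6*(-1))) = 1/(-5 + (1 + 1 - 6)) = 1/(-5 - 4) = 1/(-9) = -1/9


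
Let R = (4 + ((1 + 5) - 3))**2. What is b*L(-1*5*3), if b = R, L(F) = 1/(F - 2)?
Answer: -49/17 ≈ -2.8824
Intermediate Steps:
L(F) = 1/(-2 + F)
R = 49 (R = (4 + (6 - 3))**2 = (4 + 3)**2 = 7**2 = 49)
b = 49
b*L(-1*5*3) = 49/(-2 - 1*5*3) = 49/(-2 - 5*3) = 49/(-2 - 15) = 49/(-17) = 49*(-1/17) = -49/17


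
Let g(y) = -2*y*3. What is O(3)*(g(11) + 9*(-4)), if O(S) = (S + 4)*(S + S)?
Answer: -4284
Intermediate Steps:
g(y) = -6*y
O(S) = 2*S*(4 + S) (O(S) = (4 + S)*(2*S) = 2*S*(4 + S))
O(3)*(g(11) + 9*(-4)) = (2*3*(4 + 3))*(-6*11 + 9*(-4)) = (2*3*7)*(-66 - 36) = 42*(-102) = -4284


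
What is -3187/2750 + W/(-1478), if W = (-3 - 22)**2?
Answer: -1607284/1016125 ≈ -1.5818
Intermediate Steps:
W = 625 (W = (-25)**2 = 625)
-3187/2750 + W/(-1478) = -3187/2750 + 625/(-1478) = -3187*1/2750 + 625*(-1/1478) = -3187/2750 - 625/1478 = -1607284/1016125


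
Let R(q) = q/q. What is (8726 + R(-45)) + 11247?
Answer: 19974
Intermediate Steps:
R(q) = 1
(8726 + R(-45)) + 11247 = (8726 + 1) + 11247 = 8727 + 11247 = 19974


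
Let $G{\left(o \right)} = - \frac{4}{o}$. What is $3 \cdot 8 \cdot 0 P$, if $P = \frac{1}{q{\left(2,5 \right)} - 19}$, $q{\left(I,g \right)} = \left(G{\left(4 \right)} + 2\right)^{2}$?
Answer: $0$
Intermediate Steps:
$q{\left(I,g \right)} = 1$ ($q{\left(I,g \right)} = \left(- \frac{4}{4} + 2\right)^{2} = \left(\left(-4\right) \frac{1}{4} + 2\right)^{2} = \left(-1 + 2\right)^{2} = 1^{2} = 1$)
$P = - \frac{1}{18}$ ($P = \frac{1}{1 - 19} = \frac{1}{-18} = - \frac{1}{18} \approx -0.055556$)
$3 \cdot 8 \cdot 0 P = 3 \cdot 8 \cdot 0 \left(- \frac{1}{18}\right) = 24 \cdot 0 \left(- \frac{1}{18}\right) = 0 \left(- \frac{1}{18}\right) = 0$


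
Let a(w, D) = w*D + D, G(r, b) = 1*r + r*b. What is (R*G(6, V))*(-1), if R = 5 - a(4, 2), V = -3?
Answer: -60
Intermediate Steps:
G(r, b) = r + b*r
a(w, D) = D + D*w (a(w, D) = D*w + D = D + D*w)
R = -5 (R = 5 - 2*(1 + 4) = 5 - 2*5 = 5 - 1*10 = 5 - 10 = -5)
(R*G(6, V))*(-1) = -30*(1 - 3)*(-1) = -30*(-2)*(-1) = -5*(-12)*(-1) = 60*(-1) = -60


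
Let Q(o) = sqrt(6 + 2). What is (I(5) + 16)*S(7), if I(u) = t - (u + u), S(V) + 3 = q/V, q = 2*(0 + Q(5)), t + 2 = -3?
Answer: -3 + 4*sqrt(2)/7 ≈ -2.1919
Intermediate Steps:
t = -5 (t = -2 - 3 = -5)
Q(o) = 2*sqrt(2) (Q(o) = sqrt(8) = 2*sqrt(2))
q = 4*sqrt(2) (q = 2*(0 + 2*sqrt(2)) = 2*(2*sqrt(2)) = 4*sqrt(2) ≈ 5.6569)
S(V) = -3 + 4*sqrt(2)/V (S(V) = -3 + (4*sqrt(2))/V = -3 + 4*sqrt(2)/V)
I(u) = -5 - 2*u (I(u) = -5 - (u + u) = -5 - 2*u)
(I(5) + 16)*S(7) = ((-5 - 2*5) + 16)*(-3 + 4*sqrt(2)/7) = ((-5 - 10) + 16)*(-3 + 4*sqrt(2)*(1/7)) = (-15 + 16)*(-3 + 4*sqrt(2)/7) = 1*(-3 + 4*sqrt(2)/7) = -3 + 4*sqrt(2)/7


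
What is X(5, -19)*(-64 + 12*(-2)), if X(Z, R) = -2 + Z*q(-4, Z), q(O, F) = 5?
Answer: -2024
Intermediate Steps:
X(Z, R) = -2 + 5*Z (X(Z, R) = -2 + Z*5 = -2 + 5*Z)
X(5, -19)*(-64 + 12*(-2)) = (-2 + 5*5)*(-64 + 12*(-2)) = (-2 + 25)*(-64 - 24) = 23*(-88) = -2024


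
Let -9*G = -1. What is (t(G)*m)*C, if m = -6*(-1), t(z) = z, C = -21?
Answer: -14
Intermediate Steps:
G = 1/9 (G = -1/9*(-1) = 1/9 ≈ 0.11111)
m = 6
(t(G)*m)*C = ((1/9)*6)*(-21) = (2/3)*(-21) = -14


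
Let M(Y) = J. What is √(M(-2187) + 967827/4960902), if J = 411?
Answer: √1124415199059022/1653634 ≈ 20.278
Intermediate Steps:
M(Y) = 411
√(M(-2187) + 967827/4960902) = √(411 + 967827/4960902) = √(411 + 967827*(1/4960902)) = √(411 + 322609/1653634) = √(679966183/1653634) = √1124415199059022/1653634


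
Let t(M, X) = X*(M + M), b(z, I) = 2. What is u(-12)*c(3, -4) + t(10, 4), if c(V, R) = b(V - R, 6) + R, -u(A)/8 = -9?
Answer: -64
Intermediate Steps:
u(A) = 72 (u(A) = -8*(-9) = 72)
t(M, X) = 2*M*X (t(M, X) = X*(2*M) = 2*M*X)
c(V, R) = 2 + R
u(-12)*c(3, -4) + t(10, 4) = 72*(2 - 4) + 2*10*4 = 72*(-2) + 80 = -144 + 80 = -64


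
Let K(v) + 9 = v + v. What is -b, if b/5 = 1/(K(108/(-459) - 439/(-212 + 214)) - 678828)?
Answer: 17/2309540 ≈ 7.3608e-6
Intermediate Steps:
K(v) = -9 + 2*v (K(v) = -9 + (v + v) = -9 + 2*v)
b = -17/2309540 (b = 5/((-9 + 2*(108/(-459) - 439/(-212 + 214))) - 678828) = 5/((-9 + 2*(108*(-1/459) - 439/2)) - 678828) = 5/((-9 + 2*(-4/17 - 439*½)) - 678828) = 5/((-9 + 2*(-4/17 - 439/2)) - 678828) = 5/((-9 + 2*(-7471/34)) - 678828) = 5/((-9 - 7471/17) - 678828) = 5/(-7624/17 - 678828) = 5/(-11547700/17) = 5*(-17/11547700) = -17/2309540 ≈ -7.3608e-6)
-b = -1*(-17/2309540) = 17/2309540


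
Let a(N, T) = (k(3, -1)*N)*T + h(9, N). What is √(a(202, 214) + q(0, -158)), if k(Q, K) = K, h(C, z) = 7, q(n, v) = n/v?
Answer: I*√43221 ≈ 207.9*I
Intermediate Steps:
a(N, T) = 7 - N*T (a(N, T) = (-N)*T + 7 = -N*T + 7 = 7 - N*T)
√(a(202, 214) + q(0, -158)) = √((7 - 1*202*214) + 0/(-158)) = √((7 - 43228) + 0*(-1/158)) = √(-43221 + 0) = √(-43221) = I*√43221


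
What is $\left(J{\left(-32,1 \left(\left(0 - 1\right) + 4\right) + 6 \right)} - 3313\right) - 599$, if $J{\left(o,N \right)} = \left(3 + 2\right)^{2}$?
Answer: $-3887$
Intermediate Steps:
$J{\left(o,N \right)} = 25$ ($J{\left(o,N \right)} = 5^{2} = 25$)
$\left(J{\left(-32,1 \left(\left(0 - 1\right) + 4\right) + 6 \right)} - 3313\right) - 599 = \left(25 - 3313\right) - 599 = -3288 - 599 = -3887$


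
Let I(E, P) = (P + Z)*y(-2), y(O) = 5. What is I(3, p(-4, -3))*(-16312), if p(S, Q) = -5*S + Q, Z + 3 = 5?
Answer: -1549640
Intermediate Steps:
Z = 2 (Z = -3 + 5 = 2)
p(S, Q) = Q - 5*S
I(E, P) = 10 + 5*P (I(E, P) = (P + 2)*5 = (2 + P)*5 = 10 + 5*P)
I(3, p(-4, -3))*(-16312) = (10 + 5*(-3 - 5*(-4)))*(-16312) = (10 + 5*(-3 + 20))*(-16312) = (10 + 5*17)*(-16312) = (10 + 85)*(-16312) = 95*(-16312) = -1549640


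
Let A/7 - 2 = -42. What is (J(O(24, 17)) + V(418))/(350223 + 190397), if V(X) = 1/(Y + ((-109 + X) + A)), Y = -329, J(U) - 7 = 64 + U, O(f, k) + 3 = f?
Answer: 27599/162186000 ≈ 0.00017017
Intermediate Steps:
A = -280 (A = 14 + 7*(-42) = 14 - 294 = -280)
O(f, k) = -3 + f
J(U) = 71 + U (J(U) = 7 + (64 + U) = 71 + U)
V(X) = 1/(-718 + X) (V(X) = 1/(-329 + ((-109 + X) - 280)) = 1/(-329 + (-389 + X)) = 1/(-718 + X))
(J(O(24, 17)) + V(418))/(350223 + 190397) = ((71 + (-3 + 24)) + 1/(-718 + 418))/(350223 + 190397) = ((71 + 21) + 1/(-300))/540620 = (92 - 1/300)*(1/540620) = (27599/300)*(1/540620) = 27599/162186000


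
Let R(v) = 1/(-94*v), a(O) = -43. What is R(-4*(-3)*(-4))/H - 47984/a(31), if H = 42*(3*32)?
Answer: 872943353899/782272512 ≈ 1115.9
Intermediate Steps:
R(v) = -1/(94*v)
H = 4032 (H = 42*96 = 4032)
R(-4*(-3)*(-4))/H - 47984/a(31) = -1/(94*(-4*(-3)*(-4)))/4032 - 47984/(-43) = -1/(94*(12*(-4)))*(1/4032) - 47984*(-1/43) = -1/94/(-48)*(1/4032) + 47984/43 = -1/94*(-1/48)*(1/4032) + 47984/43 = (1/4512)*(1/4032) + 47984/43 = 1/18192384 + 47984/43 = 872943353899/782272512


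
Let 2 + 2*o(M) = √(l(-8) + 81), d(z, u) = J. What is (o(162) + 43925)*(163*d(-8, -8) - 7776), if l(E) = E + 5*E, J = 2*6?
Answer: -255637680 - 2910*√33 ≈ -2.5565e+8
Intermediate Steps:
J = 12
d(z, u) = 12
l(E) = 6*E
o(M) = -1 + √33/2 (o(M) = -1 + √(6*(-8) + 81)/2 = -1 + √(-48 + 81)/2 = -1 + √33/2)
(o(162) + 43925)*(163*d(-8, -8) - 7776) = ((-1 + √33/2) + 43925)*(163*12 - 7776) = (43924 + √33/2)*(1956 - 7776) = (43924 + √33/2)*(-5820) = -255637680 - 2910*√33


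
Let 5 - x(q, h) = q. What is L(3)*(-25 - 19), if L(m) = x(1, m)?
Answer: -176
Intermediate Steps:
x(q, h) = 5 - q
L(m) = 4 (L(m) = 5 - 1*1 = 5 - 1 = 4)
L(3)*(-25 - 19) = 4*(-25 - 19) = 4*(-44) = -176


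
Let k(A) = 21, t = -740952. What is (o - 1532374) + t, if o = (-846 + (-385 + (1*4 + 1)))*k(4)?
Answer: -2299072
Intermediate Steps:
o = -25746 (o = (-846 + (-385 + (1*4 + 1)))*21 = (-846 + (-385 + (4 + 1)))*21 = (-846 + (-385 + 5))*21 = (-846 - 380)*21 = -1226*21 = -25746)
(o - 1532374) + t = (-25746 - 1532374) - 740952 = -1558120 - 740952 = -2299072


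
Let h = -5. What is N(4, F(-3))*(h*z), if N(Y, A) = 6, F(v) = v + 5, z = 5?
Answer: -150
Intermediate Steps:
F(v) = 5 + v
N(4, F(-3))*(h*z) = 6*(-5*5) = 6*(-25) = -150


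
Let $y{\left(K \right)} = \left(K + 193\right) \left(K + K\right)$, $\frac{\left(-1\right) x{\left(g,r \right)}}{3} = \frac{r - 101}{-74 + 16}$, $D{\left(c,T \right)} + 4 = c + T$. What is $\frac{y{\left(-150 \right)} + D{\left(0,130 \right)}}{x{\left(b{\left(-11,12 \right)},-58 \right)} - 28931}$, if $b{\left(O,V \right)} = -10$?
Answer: $\frac{740892}{1678475} \approx 0.44141$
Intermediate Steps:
$D{\left(c,T \right)} = -4 + T + c$ ($D{\left(c,T \right)} = -4 + \left(c + T\right) = -4 + \left(T + c\right) = -4 + T + c$)
$x{\left(g,r \right)} = - \frac{303}{58} + \frac{3 r}{58}$ ($x{\left(g,r \right)} = - 3 \frac{r - 101}{-74 + 16} = - 3 \frac{-101 + r}{-58} = - 3 \left(-101 + r\right) \left(- \frac{1}{58}\right) = - 3 \left(\frac{101}{58} - \frac{r}{58}\right) = - \frac{303}{58} + \frac{3 r}{58}$)
$y{\left(K \right)} = 2 K \left(193 + K\right)$ ($y{\left(K \right)} = \left(193 + K\right) 2 K = 2 K \left(193 + K\right)$)
$\frac{y{\left(-150 \right)} + D{\left(0,130 \right)}}{x{\left(b{\left(-11,12 \right)},-58 \right)} - 28931} = \frac{2 \left(-150\right) \left(193 - 150\right) + \left(-4 + 130 + 0\right)}{\left(- \frac{303}{58} + \frac{3}{58} \left(-58\right)\right) - 28931} = \frac{2 \left(-150\right) 43 + 126}{\left(- \frac{303}{58} - 3\right) - 28931} = \frac{-12900 + 126}{- \frac{477}{58} - 28931} = - \frac{12774}{- \frac{1678475}{58}} = \left(-12774\right) \left(- \frac{58}{1678475}\right) = \frac{740892}{1678475}$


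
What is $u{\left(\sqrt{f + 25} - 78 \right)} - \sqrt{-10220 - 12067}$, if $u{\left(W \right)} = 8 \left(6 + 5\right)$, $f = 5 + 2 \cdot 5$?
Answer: $88 - i \sqrt{22287} \approx 88.0 - 149.29 i$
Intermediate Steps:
$f = 15$ ($f = 5 + 10 = 15$)
$u{\left(W \right)} = 88$ ($u{\left(W \right)} = 8 \cdot 11 = 88$)
$u{\left(\sqrt{f + 25} - 78 \right)} - \sqrt{-10220 - 12067} = 88 - \sqrt{-10220 - 12067} = 88 - \sqrt{-22287} = 88 - i \sqrt{22287}$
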